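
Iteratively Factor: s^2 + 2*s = (s)*(s + 2)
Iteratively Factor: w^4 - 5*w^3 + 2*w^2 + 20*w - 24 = (w - 2)*(w^3 - 3*w^2 - 4*w + 12) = (w - 2)^2*(w^2 - w - 6) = (w - 2)^2*(w + 2)*(w - 3)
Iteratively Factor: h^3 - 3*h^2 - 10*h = (h)*(h^2 - 3*h - 10) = h*(h - 5)*(h + 2)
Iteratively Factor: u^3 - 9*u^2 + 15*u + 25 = (u - 5)*(u^2 - 4*u - 5) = (u - 5)*(u + 1)*(u - 5)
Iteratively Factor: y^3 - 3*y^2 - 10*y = (y)*(y^2 - 3*y - 10) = y*(y + 2)*(y - 5)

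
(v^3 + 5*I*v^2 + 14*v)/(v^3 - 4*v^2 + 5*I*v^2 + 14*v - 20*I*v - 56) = v/(v - 4)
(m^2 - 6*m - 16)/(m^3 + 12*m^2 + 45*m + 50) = (m - 8)/(m^2 + 10*m + 25)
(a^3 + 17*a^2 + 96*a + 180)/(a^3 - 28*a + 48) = (a^2 + 11*a + 30)/(a^2 - 6*a + 8)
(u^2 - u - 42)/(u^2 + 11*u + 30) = (u - 7)/(u + 5)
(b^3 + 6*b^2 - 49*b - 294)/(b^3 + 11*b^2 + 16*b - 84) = (b - 7)/(b - 2)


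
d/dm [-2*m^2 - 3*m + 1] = -4*m - 3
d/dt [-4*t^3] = -12*t^2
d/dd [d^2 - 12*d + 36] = 2*d - 12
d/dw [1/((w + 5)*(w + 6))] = (-2*w - 11)/(w^4 + 22*w^3 + 181*w^2 + 660*w + 900)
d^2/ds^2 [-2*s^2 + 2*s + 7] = -4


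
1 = 1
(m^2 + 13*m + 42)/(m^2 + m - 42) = (m + 6)/(m - 6)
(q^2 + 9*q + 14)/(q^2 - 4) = (q + 7)/(q - 2)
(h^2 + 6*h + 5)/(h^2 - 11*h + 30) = (h^2 + 6*h + 5)/(h^2 - 11*h + 30)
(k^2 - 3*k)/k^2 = (k - 3)/k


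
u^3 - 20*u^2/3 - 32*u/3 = u*(u - 8)*(u + 4/3)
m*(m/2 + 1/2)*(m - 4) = m^3/2 - 3*m^2/2 - 2*m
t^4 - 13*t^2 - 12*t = t*(t - 4)*(t + 1)*(t + 3)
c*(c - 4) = c^2 - 4*c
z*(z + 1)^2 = z^3 + 2*z^2 + z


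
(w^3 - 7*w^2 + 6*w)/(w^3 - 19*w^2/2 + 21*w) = 2*(w - 1)/(2*w - 7)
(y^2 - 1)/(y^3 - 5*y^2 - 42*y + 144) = (y^2 - 1)/(y^3 - 5*y^2 - 42*y + 144)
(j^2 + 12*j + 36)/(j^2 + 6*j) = (j + 6)/j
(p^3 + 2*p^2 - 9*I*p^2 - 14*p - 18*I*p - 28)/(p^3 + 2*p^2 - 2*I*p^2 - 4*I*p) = (p - 7*I)/p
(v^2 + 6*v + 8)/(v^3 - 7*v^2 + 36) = (v + 4)/(v^2 - 9*v + 18)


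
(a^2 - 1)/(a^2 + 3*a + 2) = (a - 1)/(a + 2)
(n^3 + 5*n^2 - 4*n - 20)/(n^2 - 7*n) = (n^3 + 5*n^2 - 4*n - 20)/(n*(n - 7))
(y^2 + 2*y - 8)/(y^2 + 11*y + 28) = (y - 2)/(y + 7)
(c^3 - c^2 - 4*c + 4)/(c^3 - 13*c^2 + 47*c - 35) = (c^2 - 4)/(c^2 - 12*c + 35)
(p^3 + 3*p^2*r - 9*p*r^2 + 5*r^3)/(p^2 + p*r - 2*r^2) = (p^2 + 4*p*r - 5*r^2)/(p + 2*r)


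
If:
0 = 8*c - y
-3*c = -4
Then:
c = 4/3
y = 32/3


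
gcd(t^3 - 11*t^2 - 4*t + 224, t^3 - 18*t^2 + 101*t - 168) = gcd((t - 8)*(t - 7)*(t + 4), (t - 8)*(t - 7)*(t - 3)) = t^2 - 15*t + 56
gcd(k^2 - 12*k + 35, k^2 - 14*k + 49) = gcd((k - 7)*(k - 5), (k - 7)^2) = k - 7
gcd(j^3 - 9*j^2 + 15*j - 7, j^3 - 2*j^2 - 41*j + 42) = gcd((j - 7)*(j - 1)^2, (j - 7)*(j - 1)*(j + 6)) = j^2 - 8*j + 7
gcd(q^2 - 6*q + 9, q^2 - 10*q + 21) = q - 3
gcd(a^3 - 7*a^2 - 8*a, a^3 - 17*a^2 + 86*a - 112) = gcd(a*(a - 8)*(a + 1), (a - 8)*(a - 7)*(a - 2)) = a - 8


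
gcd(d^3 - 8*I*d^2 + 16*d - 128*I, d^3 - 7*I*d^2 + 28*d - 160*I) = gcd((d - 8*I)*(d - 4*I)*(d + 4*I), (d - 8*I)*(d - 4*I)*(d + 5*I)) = d^2 - 12*I*d - 32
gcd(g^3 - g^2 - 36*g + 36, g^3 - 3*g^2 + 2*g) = g - 1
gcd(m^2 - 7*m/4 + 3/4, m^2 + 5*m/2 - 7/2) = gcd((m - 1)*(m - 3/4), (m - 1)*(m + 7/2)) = m - 1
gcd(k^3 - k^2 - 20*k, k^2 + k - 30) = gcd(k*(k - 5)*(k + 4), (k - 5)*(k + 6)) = k - 5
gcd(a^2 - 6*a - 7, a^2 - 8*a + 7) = a - 7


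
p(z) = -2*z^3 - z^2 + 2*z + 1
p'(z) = -6*z^2 - 2*z + 2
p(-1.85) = 6.54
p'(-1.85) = -14.84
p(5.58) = -366.46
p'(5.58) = -195.98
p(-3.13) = 46.27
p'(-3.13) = -50.52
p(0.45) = 1.52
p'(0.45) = -0.12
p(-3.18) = 48.84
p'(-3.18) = -52.31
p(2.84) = -47.20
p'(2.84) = -52.07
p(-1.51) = 2.59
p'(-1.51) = -8.66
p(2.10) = -17.73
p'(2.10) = -28.66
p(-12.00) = 3289.00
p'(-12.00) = -838.00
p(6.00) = -455.00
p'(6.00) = -226.00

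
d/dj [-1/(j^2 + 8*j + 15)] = 2*(j + 4)/(j^2 + 8*j + 15)^2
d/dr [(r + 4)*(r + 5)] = 2*r + 9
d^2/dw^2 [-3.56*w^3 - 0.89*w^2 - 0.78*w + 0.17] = -21.36*w - 1.78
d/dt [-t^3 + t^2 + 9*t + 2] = -3*t^2 + 2*t + 9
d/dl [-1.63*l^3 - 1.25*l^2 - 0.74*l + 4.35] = -4.89*l^2 - 2.5*l - 0.74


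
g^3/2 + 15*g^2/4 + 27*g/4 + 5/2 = (g/2 + 1)*(g + 1/2)*(g + 5)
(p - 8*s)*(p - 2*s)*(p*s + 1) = p^3*s - 10*p^2*s^2 + p^2 + 16*p*s^3 - 10*p*s + 16*s^2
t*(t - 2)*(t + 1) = t^3 - t^2 - 2*t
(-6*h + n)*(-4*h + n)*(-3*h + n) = -72*h^3 + 54*h^2*n - 13*h*n^2 + n^3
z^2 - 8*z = z*(z - 8)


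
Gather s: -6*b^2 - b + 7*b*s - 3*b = -6*b^2 + 7*b*s - 4*b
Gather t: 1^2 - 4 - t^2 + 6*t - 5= -t^2 + 6*t - 8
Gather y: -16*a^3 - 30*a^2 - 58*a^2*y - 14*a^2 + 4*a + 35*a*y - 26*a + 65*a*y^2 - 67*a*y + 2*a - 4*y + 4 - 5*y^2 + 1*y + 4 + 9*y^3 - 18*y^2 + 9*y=-16*a^3 - 44*a^2 - 20*a + 9*y^3 + y^2*(65*a - 23) + y*(-58*a^2 - 32*a + 6) + 8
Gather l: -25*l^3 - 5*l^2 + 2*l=-25*l^3 - 5*l^2 + 2*l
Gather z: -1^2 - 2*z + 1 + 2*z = 0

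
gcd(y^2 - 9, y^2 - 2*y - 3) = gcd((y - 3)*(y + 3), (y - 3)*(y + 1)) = y - 3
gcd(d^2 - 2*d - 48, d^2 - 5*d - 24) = d - 8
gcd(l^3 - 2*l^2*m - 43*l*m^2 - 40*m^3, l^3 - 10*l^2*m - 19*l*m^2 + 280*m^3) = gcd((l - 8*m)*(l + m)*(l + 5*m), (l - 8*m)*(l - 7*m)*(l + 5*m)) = l^2 - 3*l*m - 40*m^2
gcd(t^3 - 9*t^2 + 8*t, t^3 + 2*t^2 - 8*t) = t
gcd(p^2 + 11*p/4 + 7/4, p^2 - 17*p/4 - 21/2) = p + 7/4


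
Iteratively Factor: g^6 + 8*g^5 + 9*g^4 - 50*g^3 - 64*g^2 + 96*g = (g)*(g^5 + 8*g^4 + 9*g^3 - 50*g^2 - 64*g + 96) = g*(g + 4)*(g^4 + 4*g^3 - 7*g^2 - 22*g + 24) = g*(g + 3)*(g + 4)*(g^3 + g^2 - 10*g + 8) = g*(g + 3)*(g + 4)^2*(g^2 - 3*g + 2) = g*(g - 2)*(g + 3)*(g + 4)^2*(g - 1)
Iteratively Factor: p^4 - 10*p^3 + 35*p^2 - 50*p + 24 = (p - 4)*(p^3 - 6*p^2 + 11*p - 6) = (p - 4)*(p - 3)*(p^2 - 3*p + 2) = (p - 4)*(p - 3)*(p - 1)*(p - 2)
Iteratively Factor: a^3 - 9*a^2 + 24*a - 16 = (a - 1)*(a^2 - 8*a + 16) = (a - 4)*(a - 1)*(a - 4)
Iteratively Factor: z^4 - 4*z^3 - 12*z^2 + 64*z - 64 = (z - 2)*(z^3 - 2*z^2 - 16*z + 32) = (z - 2)^2*(z^2 - 16) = (z - 4)*(z - 2)^2*(z + 4)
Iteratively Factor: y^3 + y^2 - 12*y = (y - 3)*(y^2 + 4*y) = (y - 3)*(y + 4)*(y)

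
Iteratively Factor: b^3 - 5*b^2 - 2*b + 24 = (b - 4)*(b^2 - b - 6) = (b - 4)*(b - 3)*(b + 2)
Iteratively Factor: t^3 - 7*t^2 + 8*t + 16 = (t - 4)*(t^2 - 3*t - 4) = (t - 4)^2*(t + 1)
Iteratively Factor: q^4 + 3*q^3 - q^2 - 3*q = (q + 1)*(q^3 + 2*q^2 - 3*q) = (q - 1)*(q + 1)*(q^2 + 3*q) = (q - 1)*(q + 1)*(q + 3)*(q)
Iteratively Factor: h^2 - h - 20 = (h - 5)*(h + 4)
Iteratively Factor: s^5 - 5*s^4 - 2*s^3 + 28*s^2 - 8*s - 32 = (s - 2)*(s^4 - 3*s^3 - 8*s^2 + 12*s + 16) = (s - 4)*(s - 2)*(s^3 + s^2 - 4*s - 4) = (s - 4)*(s - 2)^2*(s^2 + 3*s + 2) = (s - 4)*(s - 2)^2*(s + 2)*(s + 1)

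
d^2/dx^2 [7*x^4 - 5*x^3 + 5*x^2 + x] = 84*x^2 - 30*x + 10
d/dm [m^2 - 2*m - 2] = 2*m - 2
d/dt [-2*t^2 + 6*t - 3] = 6 - 4*t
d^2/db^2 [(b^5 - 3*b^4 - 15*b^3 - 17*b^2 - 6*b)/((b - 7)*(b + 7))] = 2*(3*b^7 - 3*b^6 - 441*b^5 + 441*b^4 + 23269*b^3 - 45717*b^2 - 108927*b - 40817)/(b^6 - 147*b^4 + 7203*b^2 - 117649)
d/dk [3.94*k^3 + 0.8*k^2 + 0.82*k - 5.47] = 11.82*k^2 + 1.6*k + 0.82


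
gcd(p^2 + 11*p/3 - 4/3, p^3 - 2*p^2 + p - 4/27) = p - 1/3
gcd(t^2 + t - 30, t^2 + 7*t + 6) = t + 6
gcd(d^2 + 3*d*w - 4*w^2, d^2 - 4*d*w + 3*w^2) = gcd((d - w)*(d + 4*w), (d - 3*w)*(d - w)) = -d + w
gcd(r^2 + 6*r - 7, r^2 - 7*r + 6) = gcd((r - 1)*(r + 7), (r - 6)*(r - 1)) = r - 1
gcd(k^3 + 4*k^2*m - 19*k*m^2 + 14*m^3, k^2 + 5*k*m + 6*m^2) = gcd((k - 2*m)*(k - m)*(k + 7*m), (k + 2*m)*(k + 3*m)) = 1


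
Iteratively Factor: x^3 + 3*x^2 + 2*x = (x)*(x^2 + 3*x + 2) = x*(x + 1)*(x + 2)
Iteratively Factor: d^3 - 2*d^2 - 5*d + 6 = (d + 2)*(d^2 - 4*d + 3) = (d - 3)*(d + 2)*(d - 1)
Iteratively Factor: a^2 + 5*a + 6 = (a + 3)*(a + 2)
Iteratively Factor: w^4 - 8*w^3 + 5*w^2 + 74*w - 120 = (w + 3)*(w^3 - 11*w^2 + 38*w - 40) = (w - 4)*(w + 3)*(w^2 - 7*w + 10) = (w - 5)*(w - 4)*(w + 3)*(w - 2)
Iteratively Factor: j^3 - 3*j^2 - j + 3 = (j + 1)*(j^2 - 4*j + 3) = (j - 1)*(j + 1)*(j - 3)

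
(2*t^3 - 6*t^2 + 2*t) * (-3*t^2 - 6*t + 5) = -6*t^5 + 6*t^4 + 40*t^3 - 42*t^2 + 10*t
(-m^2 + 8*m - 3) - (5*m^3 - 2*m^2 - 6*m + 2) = -5*m^3 + m^2 + 14*m - 5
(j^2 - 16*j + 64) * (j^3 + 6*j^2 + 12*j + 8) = j^5 - 10*j^4 - 20*j^3 + 200*j^2 + 640*j + 512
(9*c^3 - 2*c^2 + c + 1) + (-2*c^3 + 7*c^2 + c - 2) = 7*c^3 + 5*c^2 + 2*c - 1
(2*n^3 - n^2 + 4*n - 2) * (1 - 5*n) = -10*n^4 + 7*n^3 - 21*n^2 + 14*n - 2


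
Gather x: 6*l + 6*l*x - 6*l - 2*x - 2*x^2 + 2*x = 6*l*x - 2*x^2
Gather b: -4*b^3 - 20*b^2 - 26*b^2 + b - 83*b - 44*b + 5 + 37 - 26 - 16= -4*b^3 - 46*b^2 - 126*b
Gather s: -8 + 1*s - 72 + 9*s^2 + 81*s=9*s^2 + 82*s - 80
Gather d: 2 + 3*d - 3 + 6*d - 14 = 9*d - 15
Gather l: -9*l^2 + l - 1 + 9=-9*l^2 + l + 8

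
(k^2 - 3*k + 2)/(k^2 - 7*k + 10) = (k - 1)/(k - 5)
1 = 1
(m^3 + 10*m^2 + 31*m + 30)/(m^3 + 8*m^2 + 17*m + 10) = (m + 3)/(m + 1)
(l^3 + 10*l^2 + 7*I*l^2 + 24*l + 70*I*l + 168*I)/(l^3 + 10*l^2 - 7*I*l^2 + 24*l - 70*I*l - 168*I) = (l + 7*I)/(l - 7*I)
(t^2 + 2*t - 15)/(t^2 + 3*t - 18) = (t + 5)/(t + 6)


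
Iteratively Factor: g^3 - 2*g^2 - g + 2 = (g - 2)*(g^2 - 1) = (g - 2)*(g - 1)*(g + 1)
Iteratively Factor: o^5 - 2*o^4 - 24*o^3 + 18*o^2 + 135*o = (o)*(o^4 - 2*o^3 - 24*o^2 + 18*o + 135) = o*(o - 3)*(o^3 + o^2 - 21*o - 45) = o*(o - 3)*(o + 3)*(o^2 - 2*o - 15) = o*(o - 5)*(o - 3)*(o + 3)*(o + 3)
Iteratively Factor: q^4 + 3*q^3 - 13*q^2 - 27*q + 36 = (q + 3)*(q^3 - 13*q + 12) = (q - 1)*(q + 3)*(q^2 + q - 12) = (q - 3)*(q - 1)*(q + 3)*(q + 4)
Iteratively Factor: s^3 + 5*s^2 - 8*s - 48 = (s - 3)*(s^2 + 8*s + 16) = (s - 3)*(s + 4)*(s + 4)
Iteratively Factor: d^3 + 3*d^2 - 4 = (d + 2)*(d^2 + d - 2) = (d + 2)^2*(d - 1)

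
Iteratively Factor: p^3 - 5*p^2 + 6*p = (p)*(p^2 - 5*p + 6) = p*(p - 2)*(p - 3)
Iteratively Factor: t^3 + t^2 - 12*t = (t + 4)*(t^2 - 3*t) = (t - 3)*(t + 4)*(t)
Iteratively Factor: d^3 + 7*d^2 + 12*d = (d + 4)*(d^2 + 3*d) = (d + 3)*(d + 4)*(d)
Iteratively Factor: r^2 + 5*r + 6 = (r + 3)*(r + 2)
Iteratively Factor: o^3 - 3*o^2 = (o)*(o^2 - 3*o) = o^2*(o - 3)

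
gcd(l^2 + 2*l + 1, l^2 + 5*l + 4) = l + 1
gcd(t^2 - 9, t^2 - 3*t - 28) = 1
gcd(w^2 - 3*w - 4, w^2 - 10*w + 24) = w - 4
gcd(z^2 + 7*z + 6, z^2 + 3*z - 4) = 1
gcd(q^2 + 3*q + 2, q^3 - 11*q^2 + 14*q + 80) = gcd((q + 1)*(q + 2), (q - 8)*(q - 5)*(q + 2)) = q + 2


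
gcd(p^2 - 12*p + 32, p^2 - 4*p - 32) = p - 8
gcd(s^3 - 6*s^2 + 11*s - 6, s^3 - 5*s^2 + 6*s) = s^2 - 5*s + 6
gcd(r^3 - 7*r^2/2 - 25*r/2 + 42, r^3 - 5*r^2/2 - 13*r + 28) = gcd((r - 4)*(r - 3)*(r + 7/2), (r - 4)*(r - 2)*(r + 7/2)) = r^2 - r/2 - 14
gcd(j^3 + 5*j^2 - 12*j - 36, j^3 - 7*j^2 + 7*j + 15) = j - 3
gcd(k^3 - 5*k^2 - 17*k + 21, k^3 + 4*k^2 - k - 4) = k - 1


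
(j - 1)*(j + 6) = j^2 + 5*j - 6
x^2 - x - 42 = (x - 7)*(x + 6)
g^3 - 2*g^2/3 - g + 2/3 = (g - 1)*(g - 2/3)*(g + 1)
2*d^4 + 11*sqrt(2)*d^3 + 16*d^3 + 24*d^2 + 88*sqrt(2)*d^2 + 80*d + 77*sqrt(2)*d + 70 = (d + 7)*(d + 5*sqrt(2))*(sqrt(2)*d + 1)*(sqrt(2)*d + sqrt(2))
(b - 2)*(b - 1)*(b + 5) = b^3 + 2*b^2 - 13*b + 10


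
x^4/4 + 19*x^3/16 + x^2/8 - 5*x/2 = x*(x/4 + 1)*(x - 5/4)*(x + 2)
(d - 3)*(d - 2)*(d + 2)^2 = d^4 - d^3 - 10*d^2 + 4*d + 24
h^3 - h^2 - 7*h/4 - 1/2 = (h - 2)*(h + 1/2)^2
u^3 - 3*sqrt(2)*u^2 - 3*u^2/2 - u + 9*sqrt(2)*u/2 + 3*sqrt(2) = (u - 2)*(u + 1/2)*(u - 3*sqrt(2))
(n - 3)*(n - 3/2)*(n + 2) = n^3 - 5*n^2/2 - 9*n/2 + 9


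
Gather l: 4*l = 4*l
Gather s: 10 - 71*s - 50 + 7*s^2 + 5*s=7*s^2 - 66*s - 40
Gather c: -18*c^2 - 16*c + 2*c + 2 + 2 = -18*c^2 - 14*c + 4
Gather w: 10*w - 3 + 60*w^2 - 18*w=60*w^2 - 8*w - 3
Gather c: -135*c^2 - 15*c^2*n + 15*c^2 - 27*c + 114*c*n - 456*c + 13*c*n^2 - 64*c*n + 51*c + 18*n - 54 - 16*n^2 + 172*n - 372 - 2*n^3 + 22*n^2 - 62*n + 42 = c^2*(-15*n - 120) + c*(13*n^2 + 50*n - 432) - 2*n^3 + 6*n^2 + 128*n - 384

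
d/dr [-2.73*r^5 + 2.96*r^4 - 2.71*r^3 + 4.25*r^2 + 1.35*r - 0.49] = -13.65*r^4 + 11.84*r^3 - 8.13*r^2 + 8.5*r + 1.35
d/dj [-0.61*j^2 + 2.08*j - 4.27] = 2.08 - 1.22*j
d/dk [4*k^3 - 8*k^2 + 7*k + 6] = 12*k^2 - 16*k + 7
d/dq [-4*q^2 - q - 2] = -8*q - 1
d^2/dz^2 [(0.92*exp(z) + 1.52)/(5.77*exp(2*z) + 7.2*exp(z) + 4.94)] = (30.629468*exp(4*z) + 164.200352*exp(3*z) + 32.0996639999998*exp(2*z) - 127.228864*exp(z) - 31.612048)*exp(z)/(192.100033*exp(6*z) + 719.12664*exp(5*z) + 1390.751178*exp(4*z) + 1604.61216*exp(3*z) + 1190.695116*exp(2*z) + 527.11776*exp(z) + 120.553784)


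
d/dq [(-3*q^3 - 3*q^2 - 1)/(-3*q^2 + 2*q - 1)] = (9*q^4 - 12*q^3 + 3*q^2 + 2)/(9*q^4 - 12*q^3 + 10*q^2 - 4*q + 1)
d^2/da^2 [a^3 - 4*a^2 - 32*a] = 6*a - 8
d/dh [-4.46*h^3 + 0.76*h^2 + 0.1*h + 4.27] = -13.38*h^2 + 1.52*h + 0.1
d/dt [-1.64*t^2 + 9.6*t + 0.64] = 9.6 - 3.28*t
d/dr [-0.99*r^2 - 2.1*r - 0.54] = -1.98*r - 2.1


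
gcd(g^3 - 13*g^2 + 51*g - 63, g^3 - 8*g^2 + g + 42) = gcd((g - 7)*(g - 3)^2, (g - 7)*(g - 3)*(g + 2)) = g^2 - 10*g + 21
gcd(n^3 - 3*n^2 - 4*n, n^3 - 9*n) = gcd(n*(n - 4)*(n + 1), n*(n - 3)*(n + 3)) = n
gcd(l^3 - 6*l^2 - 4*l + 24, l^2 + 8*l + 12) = l + 2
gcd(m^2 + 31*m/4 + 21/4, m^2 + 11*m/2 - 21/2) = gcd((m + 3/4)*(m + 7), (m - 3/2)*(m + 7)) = m + 7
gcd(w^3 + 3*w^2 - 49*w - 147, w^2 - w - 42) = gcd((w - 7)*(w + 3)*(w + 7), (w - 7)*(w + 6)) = w - 7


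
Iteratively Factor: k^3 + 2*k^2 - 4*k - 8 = (k + 2)*(k^2 - 4) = (k + 2)^2*(k - 2)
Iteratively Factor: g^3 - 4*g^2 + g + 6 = (g - 2)*(g^2 - 2*g - 3) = (g - 3)*(g - 2)*(g + 1)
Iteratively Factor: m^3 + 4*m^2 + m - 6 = (m - 1)*(m^2 + 5*m + 6) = (m - 1)*(m + 2)*(m + 3)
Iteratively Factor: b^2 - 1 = (b - 1)*(b + 1)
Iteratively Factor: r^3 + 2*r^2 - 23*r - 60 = (r + 4)*(r^2 - 2*r - 15) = (r + 3)*(r + 4)*(r - 5)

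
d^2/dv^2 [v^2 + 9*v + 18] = 2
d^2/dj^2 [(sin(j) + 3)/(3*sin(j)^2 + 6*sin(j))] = (-sin(j)^2 - 10*sin(j) - 16 + 6/sin(j) + 36/sin(j)^2 + 24/sin(j)^3)/(3*(sin(j) + 2)^3)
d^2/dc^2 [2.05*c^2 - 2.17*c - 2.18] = 4.10000000000000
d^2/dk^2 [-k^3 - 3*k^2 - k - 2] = -6*k - 6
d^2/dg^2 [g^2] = 2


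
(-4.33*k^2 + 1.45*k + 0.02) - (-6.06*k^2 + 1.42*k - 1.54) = 1.73*k^2 + 0.03*k + 1.56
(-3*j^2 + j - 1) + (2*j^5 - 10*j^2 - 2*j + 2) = 2*j^5 - 13*j^2 - j + 1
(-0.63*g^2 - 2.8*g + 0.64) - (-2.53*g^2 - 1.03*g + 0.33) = 1.9*g^2 - 1.77*g + 0.31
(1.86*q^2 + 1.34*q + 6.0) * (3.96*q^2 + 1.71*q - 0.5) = 7.3656*q^4 + 8.487*q^3 + 25.1214*q^2 + 9.59*q - 3.0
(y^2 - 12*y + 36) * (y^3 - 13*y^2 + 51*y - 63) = y^5 - 25*y^4 + 243*y^3 - 1143*y^2 + 2592*y - 2268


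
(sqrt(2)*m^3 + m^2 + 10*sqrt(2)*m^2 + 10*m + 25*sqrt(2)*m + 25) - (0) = sqrt(2)*m^3 + m^2 + 10*sqrt(2)*m^2 + 10*m + 25*sqrt(2)*m + 25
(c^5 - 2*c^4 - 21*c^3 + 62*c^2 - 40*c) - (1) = c^5 - 2*c^4 - 21*c^3 + 62*c^2 - 40*c - 1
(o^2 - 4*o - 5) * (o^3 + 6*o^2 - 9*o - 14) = o^5 + 2*o^4 - 38*o^3 - 8*o^2 + 101*o + 70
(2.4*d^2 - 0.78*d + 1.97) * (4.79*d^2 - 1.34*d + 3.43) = 11.496*d^4 - 6.9522*d^3 + 18.7135*d^2 - 5.3152*d + 6.7571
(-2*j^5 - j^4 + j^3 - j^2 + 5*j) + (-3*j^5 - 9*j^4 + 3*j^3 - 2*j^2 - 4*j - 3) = -5*j^5 - 10*j^4 + 4*j^3 - 3*j^2 + j - 3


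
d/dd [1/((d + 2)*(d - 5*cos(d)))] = -(d + (d + 2)*(5*sin(d) + 1) - 5*cos(d))/((d + 2)^2*(d - 5*cos(d))^2)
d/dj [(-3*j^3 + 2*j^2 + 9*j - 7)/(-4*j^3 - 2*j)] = (4*j^4 + 42*j^3 - 44*j^2 - 7)/(8*j^6 + 8*j^4 + 2*j^2)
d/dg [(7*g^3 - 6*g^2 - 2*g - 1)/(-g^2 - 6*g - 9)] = (-7*g^3 - 63*g^2 + 34*g + 4)/(g^3 + 9*g^2 + 27*g + 27)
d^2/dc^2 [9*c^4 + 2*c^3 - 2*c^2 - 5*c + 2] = 108*c^2 + 12*c - 4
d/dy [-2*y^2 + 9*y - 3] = 9 - 4*y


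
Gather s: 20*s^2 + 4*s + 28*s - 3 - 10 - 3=20*s^2 + 32*s - 16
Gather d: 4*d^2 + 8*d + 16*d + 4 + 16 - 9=4*d^2 + 24*d + 11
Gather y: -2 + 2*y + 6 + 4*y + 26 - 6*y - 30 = 0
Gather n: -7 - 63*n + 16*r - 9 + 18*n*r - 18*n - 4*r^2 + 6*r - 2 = n*(18*r - 81) - 4*r^2 + 22*r - 18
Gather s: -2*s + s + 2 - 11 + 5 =-s - 4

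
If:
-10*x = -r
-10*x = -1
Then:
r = 1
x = 1/10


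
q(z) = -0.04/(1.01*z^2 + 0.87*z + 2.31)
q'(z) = -0.04*(-2.02*z - 0.87)/(1.01*z^2 + 0.87*z + 2.31)^2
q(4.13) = -0.00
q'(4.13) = 0.00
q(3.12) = -0.00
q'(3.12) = 0.00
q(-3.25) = -0.00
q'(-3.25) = -0.00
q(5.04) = -0.00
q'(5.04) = 0.00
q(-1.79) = -0.01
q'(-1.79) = -0.01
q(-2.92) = -0.00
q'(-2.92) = -0.00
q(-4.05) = -0.00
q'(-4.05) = -0.00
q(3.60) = -0.00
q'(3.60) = 0.00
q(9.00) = -0.00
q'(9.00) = 0.00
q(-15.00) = -0.00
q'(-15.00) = -0.00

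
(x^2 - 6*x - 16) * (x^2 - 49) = x^4 - 6*x^3 - 65*x^2 + 294*x + 784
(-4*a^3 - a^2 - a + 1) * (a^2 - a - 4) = -4*a^5 + 3*a^4 + 16*a^3 + 6*a^2 + 3*a - 4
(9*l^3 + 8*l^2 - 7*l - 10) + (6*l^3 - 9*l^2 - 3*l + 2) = 15*l^3 - l^2 - 10*l - 8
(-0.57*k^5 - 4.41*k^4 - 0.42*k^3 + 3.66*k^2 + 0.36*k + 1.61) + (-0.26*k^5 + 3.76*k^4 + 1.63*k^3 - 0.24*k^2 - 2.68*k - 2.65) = -0.83*k^5 - 0.65*k^4 + 1.21*k^3 + 3.42*k^2 - 2.32*k - 1.04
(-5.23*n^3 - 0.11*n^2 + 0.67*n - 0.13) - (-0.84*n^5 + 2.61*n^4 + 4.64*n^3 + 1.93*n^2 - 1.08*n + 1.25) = 0.84*n^5 - 2.61*n^4 - 9.87*n^3 - 2.04*n^2 + 1.75*n - 1.38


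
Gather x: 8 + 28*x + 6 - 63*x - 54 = -35*x - 40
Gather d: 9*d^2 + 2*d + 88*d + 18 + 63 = 9*d^2 + 90*d + 81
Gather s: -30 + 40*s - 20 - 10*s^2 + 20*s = -10*s^2 + 60*s - 50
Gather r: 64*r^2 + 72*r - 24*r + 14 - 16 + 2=64*r^2 + 48*r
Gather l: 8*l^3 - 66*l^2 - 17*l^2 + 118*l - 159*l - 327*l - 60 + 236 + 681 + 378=8*l^3 - 83*l^2 - 368*l + 1235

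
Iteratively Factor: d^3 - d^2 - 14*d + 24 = (d - 2)*(d^2 + d - 12) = (d - 2)*(d + 4)*(d - 3)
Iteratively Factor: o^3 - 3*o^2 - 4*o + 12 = (o + 2)*(o^2 - 5*o + 6) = (o - 3)*(o + 2)*(o - 2)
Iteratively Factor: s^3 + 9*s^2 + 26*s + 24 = (s + 2)*(s^2 + 7*s + 12) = (s + 2)*(s + 3)*(s + 4)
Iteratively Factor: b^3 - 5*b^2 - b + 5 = (b - 1)*(b^2 - 4*b - 5) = (b - 5)*(b - 1)*(b + 1)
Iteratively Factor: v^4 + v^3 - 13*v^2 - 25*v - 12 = (v - 4)*(v^3 + 5*v^2 + 7*v + 3) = (v - 4)*(v + 1)*(v^2 + 4*v + 3) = (v - 4)*(v + 1)*(v + 3)*(v + 1)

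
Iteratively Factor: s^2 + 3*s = (s + 3)*(s)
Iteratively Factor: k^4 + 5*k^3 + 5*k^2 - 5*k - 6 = (k + 1)*(k^3 + 4*k^2 + k - 6) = (k + 1)*(k + 2)*(k^2 + 2*k - 3) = (k - 1)*(k + 1)*(k + 2)*(k + 3)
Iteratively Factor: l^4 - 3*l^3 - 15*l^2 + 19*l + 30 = (l + 3)*(l^3 - 6*l^2 + 3*l + 10) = (l + 1)*(l + 3)*(l^2 - 7*l + 10) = (l - 5)*(l + 1)*(l + 3)*(l - 2)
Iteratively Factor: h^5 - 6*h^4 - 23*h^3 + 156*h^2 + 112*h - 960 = (h + 3)*(h^4 - 9*h^3 + 4*h^2 + 144*h - 320) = (h - 4)*(h + 3)*(h^3 - 5*h^2 - 16*h + 80) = (h - 4)*(h + 3)*(h + 4)*(h^2 - 9*h + 20) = (h - 5)*(h - 4)*(h + 3)*(h + 4)*(h - 4)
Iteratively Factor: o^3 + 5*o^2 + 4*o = (o)*(o^2 + 5*o + 4) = o*(o + 4)*(o + 1)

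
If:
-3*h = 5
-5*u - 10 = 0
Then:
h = -5/3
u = -2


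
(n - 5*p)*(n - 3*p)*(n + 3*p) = n^3 - 5*n^2*p - 9*n*p^2 + 45*p^3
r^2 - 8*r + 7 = (r - 7)*(r - 1)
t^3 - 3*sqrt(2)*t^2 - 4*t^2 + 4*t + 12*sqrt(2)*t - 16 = (t - 4)*(t - 2*sqrt(2))*(t - sqrt(2))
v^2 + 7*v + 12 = (v + 3)*(v + 4)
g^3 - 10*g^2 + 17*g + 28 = (g - 7)*(g - 4)*(g + 1)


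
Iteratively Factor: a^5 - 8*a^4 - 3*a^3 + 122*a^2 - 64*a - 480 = (a - 4)*(a^4 - 4*a^3 - 19*a^2 + 46*a + 120) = (a - 4)*(a + 3)*(a^3 - 7*a^2 + 2*a + 40) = (a - 4)*(a + 2)*(a + 3)*(a^2 - 9*a + 20) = (a - 5)*(a - 4)*(a + 2)*(a + 3)*(a - 4)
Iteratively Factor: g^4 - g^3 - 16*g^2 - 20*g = (g)*(g^3 - g^2 - 16*g - 20) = g*(g + 2)*(g^2 - 3*g - 10) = g*(g - 5)*(g + 2)*(g + 2)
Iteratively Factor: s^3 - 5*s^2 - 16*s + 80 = (s + 4)*(s^2 - 9*s + 20) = (s - 4)*(s + 4)*(s - 5)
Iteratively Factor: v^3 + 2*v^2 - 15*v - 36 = (v + 3)*(v^2 - v - 12) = (v + 3)^2*(v - 4)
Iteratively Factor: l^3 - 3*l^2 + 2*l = (l)*(l^2 - 3*l + 2) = l*(l - 1)*(l - 2)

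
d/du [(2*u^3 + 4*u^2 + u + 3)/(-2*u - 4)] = (-4*u^3 - 16*u^2 - 16*u + 1)/(2*(u^2 + 4*u + 4))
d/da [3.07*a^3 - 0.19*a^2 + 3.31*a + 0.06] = 9.21*a^2 - 0.38*a + 3.31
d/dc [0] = 0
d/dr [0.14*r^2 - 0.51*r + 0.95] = 0.28*r - 0.51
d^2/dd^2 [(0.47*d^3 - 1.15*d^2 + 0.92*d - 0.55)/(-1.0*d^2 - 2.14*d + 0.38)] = (4.44089209850063e-16*d^5 - 11.424024*d^3 + 8.215224*d^2 + 4.557192*d + 4.291392)/(1.0*d^6 + 6.42*d^5 + 12.5988*d^4 + 4.921144*d^3 - 4.787544*d^2 + 0.927048*d - 0.054872)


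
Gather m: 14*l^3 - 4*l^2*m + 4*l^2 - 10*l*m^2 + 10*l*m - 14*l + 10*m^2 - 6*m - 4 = 14*l^3 + 4*l^2 - 14*l + m^2*(10 - 10*l) + m*(-4*l^2 + 10*l - 6) - 4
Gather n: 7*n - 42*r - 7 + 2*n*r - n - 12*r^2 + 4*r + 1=n*(2*r + 6) - 12*r^2 - 38*r - 6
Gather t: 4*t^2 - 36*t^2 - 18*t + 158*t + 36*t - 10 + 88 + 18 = -32*t^2 + 176*t + 96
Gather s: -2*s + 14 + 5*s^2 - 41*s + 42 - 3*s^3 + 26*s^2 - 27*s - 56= -3*s^3 + 31*s^2 - 70*s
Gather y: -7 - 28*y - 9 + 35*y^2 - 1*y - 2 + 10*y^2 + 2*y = 45*y^2 - 27*y - 18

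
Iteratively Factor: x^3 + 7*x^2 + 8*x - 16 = (x + 4)*(x^2 + 3*x - 4) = (x - 1)*(x + 4)*(x + 4)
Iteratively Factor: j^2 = (j)*(j)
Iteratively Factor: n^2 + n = (n + 1)*(n)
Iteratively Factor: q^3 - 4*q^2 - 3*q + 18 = (q - 3)*(q^2 - q - 6) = (q - 3)*(q + 2)*(q - 3)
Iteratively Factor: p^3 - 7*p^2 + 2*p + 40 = (p + 2)*(p^2 - 9*p + 20) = (p - 5)*(p + 2)*(p - 4)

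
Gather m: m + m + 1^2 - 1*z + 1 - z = 2*m - 2*z + 2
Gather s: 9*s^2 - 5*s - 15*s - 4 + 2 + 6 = 9*s^2 - 20*s + 4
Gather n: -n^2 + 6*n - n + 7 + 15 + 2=-n^2 + 5*n + 24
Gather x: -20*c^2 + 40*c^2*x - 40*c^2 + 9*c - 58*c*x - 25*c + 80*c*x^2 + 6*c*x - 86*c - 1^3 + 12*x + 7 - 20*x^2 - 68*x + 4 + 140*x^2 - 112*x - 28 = -60*c^2 - 102*c + x^2*(80*c + 120) + x*(40*c^2 - 52*c - 168) - 18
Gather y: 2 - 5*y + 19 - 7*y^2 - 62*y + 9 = -7*y^2 - 67*y + 30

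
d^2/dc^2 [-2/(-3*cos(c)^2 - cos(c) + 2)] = 2*(-36*sin(c)^4 + 43*sin(c)^2 + 37*cos(c)/4 - 9*cos(3*c)/4 + 7)/((cos(c) + 1)^3*(3*cos(c) - 2)^3)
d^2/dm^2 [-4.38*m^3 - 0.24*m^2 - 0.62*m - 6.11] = -26.28*m - 0.48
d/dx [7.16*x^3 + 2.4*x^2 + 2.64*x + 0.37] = 21.48*x^2 + 4.8*x + 2.64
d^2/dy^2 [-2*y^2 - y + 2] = -4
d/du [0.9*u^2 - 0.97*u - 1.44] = 1.8*u - 0.97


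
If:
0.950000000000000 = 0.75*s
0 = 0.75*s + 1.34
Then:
No Solution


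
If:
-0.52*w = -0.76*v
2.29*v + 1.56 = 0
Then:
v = -0.68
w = -1.00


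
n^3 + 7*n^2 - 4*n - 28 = (n - 2)*(n + 2)*(n + 7)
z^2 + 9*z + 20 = (z + 4)*(z + 5)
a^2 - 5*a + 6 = (a - 3)*(a - 2)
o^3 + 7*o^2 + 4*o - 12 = (o - 1)*(o + 2)*(o + 6)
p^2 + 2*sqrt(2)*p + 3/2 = (p + sqrt(2)/2)*(p + 3*sqrt(2)/2)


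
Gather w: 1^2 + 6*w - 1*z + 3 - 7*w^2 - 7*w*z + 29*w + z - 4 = -7*w^2 + w*(35 - 7*z)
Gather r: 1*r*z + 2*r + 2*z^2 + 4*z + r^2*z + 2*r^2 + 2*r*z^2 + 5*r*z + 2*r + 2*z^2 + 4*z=r^2*(z + 2) + r*(2*z^2 + 6*z + 4) + 4*z^2 + 8*z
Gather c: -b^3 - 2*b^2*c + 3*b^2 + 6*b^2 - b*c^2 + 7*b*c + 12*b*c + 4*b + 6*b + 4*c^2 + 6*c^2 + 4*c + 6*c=-b^3 + 9*b^2 + 10*b + c^2*(10 - b) + c*(-2*b^2 + 19*b + 10)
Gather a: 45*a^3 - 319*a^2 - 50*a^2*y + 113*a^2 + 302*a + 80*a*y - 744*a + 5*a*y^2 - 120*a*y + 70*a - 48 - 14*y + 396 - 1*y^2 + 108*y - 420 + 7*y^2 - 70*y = 45*a^3 + a^2*(-50*y - 206) + a*(5*y^2 - 40*y - 372) + 6*y^2 + 24*y - 72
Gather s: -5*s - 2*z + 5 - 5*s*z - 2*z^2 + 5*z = s*(-5*z - 5) - 2*z^2 + 3*z + 5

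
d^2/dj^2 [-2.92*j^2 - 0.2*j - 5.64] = -5.84000000000000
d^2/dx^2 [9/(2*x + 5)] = 72/(2*x + 5)^3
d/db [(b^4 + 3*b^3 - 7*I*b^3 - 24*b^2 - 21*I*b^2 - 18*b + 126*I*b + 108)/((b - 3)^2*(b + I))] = (b^4 + b^3*(-6 + 2*I) + b^2*(-5 + 60*I) + b*(30 - 36*I) - 234 + 54*I)/(b^4 + b^3*(-6 + 2*I) + b^2*(8 - 12*I) + b*(6 + 18*I) - 9)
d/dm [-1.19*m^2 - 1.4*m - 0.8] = -2.38*m - 1.4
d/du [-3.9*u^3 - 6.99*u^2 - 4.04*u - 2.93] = -11.7*u^2 - 13.98*u - 4.04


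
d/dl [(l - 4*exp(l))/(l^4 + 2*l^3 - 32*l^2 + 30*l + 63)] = ((1 - 4*exp(l))*(l^4 + 2*l^3 - 32*l^2 + 30*l + 63) - 2*(l - 4*exp(l))*(2*l^3 + 3*l^2 - 32*l + 15))/(l^4 + 2*l^3 - 32*l^2 + 30*l + 63)^2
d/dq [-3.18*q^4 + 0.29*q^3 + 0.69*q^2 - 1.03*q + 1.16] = -12.72*q^3 + 0.87*q^2 + 1.38*q - 1.03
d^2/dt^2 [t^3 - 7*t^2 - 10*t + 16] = 6*t - 14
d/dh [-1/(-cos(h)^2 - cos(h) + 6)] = (2*cos(h) + 1)*sin(h)/(cos(h)^2 + cos(h) - 6)^2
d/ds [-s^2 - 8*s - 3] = -2*s - 8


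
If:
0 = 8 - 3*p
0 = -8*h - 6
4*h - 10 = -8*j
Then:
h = -3/4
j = 13/8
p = 8/3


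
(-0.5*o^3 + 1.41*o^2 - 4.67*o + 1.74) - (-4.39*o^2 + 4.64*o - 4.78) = -0.5*o^3 + 5.8*o^2 - 9.31*o + 6.52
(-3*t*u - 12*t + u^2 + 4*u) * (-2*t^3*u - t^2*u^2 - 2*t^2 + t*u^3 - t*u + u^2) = 6*t^4*u^2 + 24*t^4*u + t^3*u^3 + 4*t^3*u^2 + 6*t^3*u + 24*t^3 - 4*t^2*u^4 - 16*t^2*u^3 + t^2*u^2 + 4*t^2*u + t*u^5 + 4*t*u^4 - 4*t*u^3 - 16*t*u^2 + u^4 + 4*u^3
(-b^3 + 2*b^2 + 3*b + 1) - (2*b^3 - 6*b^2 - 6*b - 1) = -3*b^3 + 8*b^2 + 9*b + 2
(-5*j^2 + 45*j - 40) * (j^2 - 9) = -5*j^4 + 45*j^3 + 5*j^2 - 405*j + 360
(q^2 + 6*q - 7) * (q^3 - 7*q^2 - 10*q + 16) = q^5 - q^4 - 59*q^3 + 5*q^2 + 166*q - 112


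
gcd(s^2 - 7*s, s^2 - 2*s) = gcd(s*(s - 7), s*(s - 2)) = s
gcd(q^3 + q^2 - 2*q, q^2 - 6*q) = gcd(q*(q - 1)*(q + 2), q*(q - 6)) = q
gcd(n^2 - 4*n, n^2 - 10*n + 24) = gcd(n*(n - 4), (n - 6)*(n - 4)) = n - 4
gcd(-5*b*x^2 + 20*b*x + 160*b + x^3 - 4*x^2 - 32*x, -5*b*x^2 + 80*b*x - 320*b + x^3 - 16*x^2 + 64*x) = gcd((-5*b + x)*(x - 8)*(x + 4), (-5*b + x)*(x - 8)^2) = -5*b*x + 40*b + x^2 - 8*x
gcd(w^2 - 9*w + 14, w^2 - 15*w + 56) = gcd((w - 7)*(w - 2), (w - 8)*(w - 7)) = w - 7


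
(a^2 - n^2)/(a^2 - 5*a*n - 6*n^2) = (a - n)/(a - 6*n)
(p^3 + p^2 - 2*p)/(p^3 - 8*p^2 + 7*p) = (p + 2)/(p - 7)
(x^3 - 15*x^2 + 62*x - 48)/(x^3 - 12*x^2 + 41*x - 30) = (x - 8)/(x - 5)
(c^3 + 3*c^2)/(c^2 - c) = c*(c + 3)/(c - 1)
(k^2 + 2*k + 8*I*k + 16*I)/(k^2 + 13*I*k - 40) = (k + 2)/(k + 5*I)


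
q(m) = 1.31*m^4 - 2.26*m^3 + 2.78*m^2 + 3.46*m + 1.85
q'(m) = 5.24*m^3 - 6.78*m^2 + 5.56*m + 3.46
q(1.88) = 19.53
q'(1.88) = 24.77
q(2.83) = 66.71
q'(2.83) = 83.66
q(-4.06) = 540.81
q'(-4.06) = -481.55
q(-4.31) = 671.56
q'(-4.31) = -565.98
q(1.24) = 9.20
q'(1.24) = 9.92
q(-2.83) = 149.57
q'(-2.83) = -185.34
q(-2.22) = 64.42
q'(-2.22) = -99.63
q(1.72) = 15.99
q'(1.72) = 19.63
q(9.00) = 7205.54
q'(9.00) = 3324.28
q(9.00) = 7205.54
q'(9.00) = 3324.28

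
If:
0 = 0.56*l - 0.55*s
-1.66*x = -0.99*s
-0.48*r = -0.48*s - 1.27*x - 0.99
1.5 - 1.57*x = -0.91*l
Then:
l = 34.60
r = 92.89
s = 35.23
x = 21.01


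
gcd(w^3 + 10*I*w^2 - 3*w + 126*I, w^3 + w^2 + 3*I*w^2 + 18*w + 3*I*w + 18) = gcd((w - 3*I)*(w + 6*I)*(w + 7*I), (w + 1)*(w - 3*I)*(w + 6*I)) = w^2 + 3*I*w + 18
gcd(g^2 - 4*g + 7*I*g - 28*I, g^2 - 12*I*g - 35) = 1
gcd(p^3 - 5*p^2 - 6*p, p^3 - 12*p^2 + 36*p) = p^2 - 6*p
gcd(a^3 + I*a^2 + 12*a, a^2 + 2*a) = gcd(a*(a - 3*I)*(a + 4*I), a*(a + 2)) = a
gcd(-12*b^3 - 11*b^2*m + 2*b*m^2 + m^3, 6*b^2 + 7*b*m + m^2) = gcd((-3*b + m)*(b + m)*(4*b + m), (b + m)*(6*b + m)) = b + m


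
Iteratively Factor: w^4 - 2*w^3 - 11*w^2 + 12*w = (w)*(w^3 - 2*w^2 - 11*w + 12) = w*(w - 4)*(w^2 + 2*w - 3) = w*(w - 4)*(w + 3)*(w - 1)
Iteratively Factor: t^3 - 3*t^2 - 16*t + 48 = (t - 3)*(t^2 - 16) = (t - 3)*(t + 4)*(t - 4)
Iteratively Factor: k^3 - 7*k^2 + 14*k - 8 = (k - 2)*(k^2 - 5*k + 4) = (k - 2)*(k - 1)*(k - 4)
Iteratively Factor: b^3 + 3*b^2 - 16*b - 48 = (b + 3)*(b^2 - 16) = (b - 4)*(b + 3)*(b + 4)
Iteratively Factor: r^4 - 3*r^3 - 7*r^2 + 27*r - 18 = (r + 3)*(r^3 - 6*r^2 + 11*r - 6) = (r - 2)*(r + 3)*(r^2 - 4*r + 3) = (r - 2)*(r - 1)*(r + 3)*(r - 3)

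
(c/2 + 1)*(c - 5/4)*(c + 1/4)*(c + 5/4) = c^4/2 + 9*c^3/8 - 17*c^2/32 - 225*c/128 - 25/64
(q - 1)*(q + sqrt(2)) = q^2 - q + sqrt(2)*q - sqrt(2)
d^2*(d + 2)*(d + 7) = d^4 + 9*d^3 + 14*d^2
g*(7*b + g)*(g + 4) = 7*b*g^2 + 28*b*g + g^3 + 4*g^2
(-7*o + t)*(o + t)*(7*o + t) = -49*o^3 - 49*o^2*t + o*t^2 + t^3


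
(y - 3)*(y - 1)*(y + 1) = y^3 - 3*y^2 - y + 3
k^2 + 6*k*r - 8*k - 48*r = (k - 8)*(k + 6*r)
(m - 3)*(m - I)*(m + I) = m^3 - 3*m^2 + m - 3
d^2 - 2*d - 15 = (d - 5)*(d + 3)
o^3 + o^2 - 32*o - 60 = (o - 6)*(o + 2)*(o + 5)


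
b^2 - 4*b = b*(b - 4)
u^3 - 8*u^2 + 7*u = u*(u - 7)*(u - 1)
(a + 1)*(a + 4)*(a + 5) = a^3 + 10*a^2 + 29*a + 20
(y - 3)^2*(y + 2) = y^3 - 4*y^2 - 3*y + 18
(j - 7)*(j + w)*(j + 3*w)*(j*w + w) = j^4*w + 4*j^3*w^2 - 6*j^3*w + 3*j^2*w^3 - 24*j^2*w^2 - 7*j^2*w - 18*j*w^3 - 28*j*w^2 - 21*w^3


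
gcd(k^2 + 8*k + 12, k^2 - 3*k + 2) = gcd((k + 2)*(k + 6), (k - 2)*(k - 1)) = 1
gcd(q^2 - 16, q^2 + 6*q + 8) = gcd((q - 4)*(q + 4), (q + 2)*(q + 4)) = q + 4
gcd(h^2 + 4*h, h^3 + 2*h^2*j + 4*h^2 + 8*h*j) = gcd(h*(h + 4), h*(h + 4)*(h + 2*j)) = h^2 + 4*h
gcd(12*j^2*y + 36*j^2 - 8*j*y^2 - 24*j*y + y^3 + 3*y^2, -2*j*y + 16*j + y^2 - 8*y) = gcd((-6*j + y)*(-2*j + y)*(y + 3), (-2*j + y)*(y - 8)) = -2*j + y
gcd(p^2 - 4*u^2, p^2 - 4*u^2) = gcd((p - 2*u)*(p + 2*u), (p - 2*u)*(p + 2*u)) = p^2 - 4*u^2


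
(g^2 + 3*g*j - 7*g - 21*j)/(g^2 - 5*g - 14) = (g + 3*j)/(g + 2)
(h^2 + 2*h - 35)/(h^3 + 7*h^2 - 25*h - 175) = 1/(h + 5)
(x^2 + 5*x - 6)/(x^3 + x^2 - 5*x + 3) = (x + 6)/(x^2 + 2*x - 3)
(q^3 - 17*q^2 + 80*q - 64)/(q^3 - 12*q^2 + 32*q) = (q^2 - 9*q + 8)/(q*(q - 4))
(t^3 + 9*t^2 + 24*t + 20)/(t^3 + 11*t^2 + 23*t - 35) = (t^2 + 4*t + 4)/(t^2 + 6*t - 7)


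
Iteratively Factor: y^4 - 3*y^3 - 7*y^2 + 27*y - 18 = (y - 2)*(y^3 - y^2 - 9*y + 9) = (y - 3)*(y - 2)*(y^2 + 2*y - 3) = (y - 3)*(y - 2)*(y + 3)*(y - 1)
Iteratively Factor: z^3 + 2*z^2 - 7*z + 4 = (z - 1)*(z^2 + 3*z - 4) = (z - 1)^2*(z + 4)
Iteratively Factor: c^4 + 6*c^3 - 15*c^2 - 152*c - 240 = (c - 5)*(c^3 + 11*c^2 + 40*c + 48) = (c - 5)*(c + 4)*(c^2 + 7*c + 12) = (c - 5)*(c + 3)*(c + 4)*(c + 4)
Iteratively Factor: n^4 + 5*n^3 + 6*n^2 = (n + 3)*(n^3 + 2*n^2) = (n + 2)*(n + 3)*(n^2) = n*(n + 2)*(n + 3)*(n)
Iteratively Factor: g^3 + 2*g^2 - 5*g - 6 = (g + 3)*(g^2 - g - 2) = (g - 2)*(g + 3)*(g + 1)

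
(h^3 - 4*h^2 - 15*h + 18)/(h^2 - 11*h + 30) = (h^2 + 2*h - 3)/(h - 5)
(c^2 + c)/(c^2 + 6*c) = (c + 1)/(c + 6)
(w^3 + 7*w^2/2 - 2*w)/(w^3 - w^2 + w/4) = 2*(w + 4)/(2*w - 1)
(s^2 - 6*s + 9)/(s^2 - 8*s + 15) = (s - 3)/(s - 5)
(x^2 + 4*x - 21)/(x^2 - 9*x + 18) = (x + 7)/(x - 6)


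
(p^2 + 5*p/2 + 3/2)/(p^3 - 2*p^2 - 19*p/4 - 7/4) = 2*(2*p + 3)/(4*p^2 - 12*p - 7)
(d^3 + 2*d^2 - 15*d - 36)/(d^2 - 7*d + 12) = (d^2 + 6*d + 9)/(d - 3)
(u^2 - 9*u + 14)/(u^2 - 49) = (u - 2)/(u + 7)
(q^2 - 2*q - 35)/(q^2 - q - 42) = (q + 5)/(q + 6)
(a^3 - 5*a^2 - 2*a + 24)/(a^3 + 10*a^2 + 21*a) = (a^3 - 5*a^2 - 2*a + 24)/(a*(a^2 + 10*a + 21))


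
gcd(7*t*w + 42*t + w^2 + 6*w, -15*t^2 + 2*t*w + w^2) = 1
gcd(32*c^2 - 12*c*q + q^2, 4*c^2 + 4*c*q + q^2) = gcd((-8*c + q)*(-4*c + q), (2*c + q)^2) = 1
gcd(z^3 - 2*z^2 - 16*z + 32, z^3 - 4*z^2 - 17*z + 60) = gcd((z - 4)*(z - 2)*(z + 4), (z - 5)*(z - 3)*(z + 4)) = z + 4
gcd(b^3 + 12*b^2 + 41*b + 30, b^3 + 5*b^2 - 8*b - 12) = b^2 + 7*b + 6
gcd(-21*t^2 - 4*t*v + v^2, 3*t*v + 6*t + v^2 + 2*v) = 3*t + v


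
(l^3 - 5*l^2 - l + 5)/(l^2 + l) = l - 6 + 5/l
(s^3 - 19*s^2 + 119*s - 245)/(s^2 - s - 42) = (s^2 - 12*s + 35)/(s + 6)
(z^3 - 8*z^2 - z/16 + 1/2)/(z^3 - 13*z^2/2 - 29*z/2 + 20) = (16*z^2 - 1)/(8*(2*z^2 + 3*z - 5))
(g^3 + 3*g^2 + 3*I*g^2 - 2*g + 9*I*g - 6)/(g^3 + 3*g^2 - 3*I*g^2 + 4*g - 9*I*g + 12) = (g + 2*I)/(g - 4*I)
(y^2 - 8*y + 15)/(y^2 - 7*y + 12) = (y - 5)/(y - 4)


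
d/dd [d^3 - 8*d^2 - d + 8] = 3*d^2 - 16*d - 1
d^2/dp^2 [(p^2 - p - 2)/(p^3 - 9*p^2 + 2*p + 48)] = 2*(p^6 - 3*p^5 + 9*p^4 - 253*p^3 + 1086*p^2 - 900*p + 1528)/(p^9 - 27*p^8 + 249*p^7 - 693*p^6 - 2094*p^5 + 12132*p^4 + 1736*p^3 - 61632*p^2 + 13824*p + 110592)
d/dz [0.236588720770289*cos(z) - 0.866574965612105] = -0.236588720770289*sin(z)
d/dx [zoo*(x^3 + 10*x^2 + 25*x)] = zoo*(x^2 + x + 1)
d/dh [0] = 0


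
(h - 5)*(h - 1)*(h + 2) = h^3 - 4*h^2 - 7*h + 10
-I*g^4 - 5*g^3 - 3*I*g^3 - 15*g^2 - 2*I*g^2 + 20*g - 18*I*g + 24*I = (g - 1)*(g + 4)*(g - 6*I)*(-I*g + 1)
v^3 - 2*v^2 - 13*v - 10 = (v - 5)*(v + 1)*(v + 2)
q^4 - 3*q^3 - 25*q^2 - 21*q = q*(q - 7)*(q + 1)*(q + 3)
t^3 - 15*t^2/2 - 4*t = t*(t - 8)*(t + 1/2)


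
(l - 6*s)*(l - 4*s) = l^2 - 10*l*s + 24*s^2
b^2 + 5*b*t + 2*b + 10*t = (b + 2)*(b + 5*t)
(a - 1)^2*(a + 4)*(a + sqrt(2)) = a^4 + sqrt(2)*a^3 + 2*a^3 - 7*a^2 + 2*sqrt(2)*a^2 - 7*sqrt(2)*a + 4*a + 4*sqrt(2)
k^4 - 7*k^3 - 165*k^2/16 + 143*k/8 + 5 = (k - 8)*(k - 5/4)*(k + 1/4)*(k + 2)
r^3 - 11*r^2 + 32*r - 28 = (r - 7)*(r - 2)^2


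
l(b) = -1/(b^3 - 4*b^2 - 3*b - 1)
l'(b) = -(-3*b^2 + 8*b + 3)/(b^3 - 4*b^2 - 3*b - 1)^2 = (3*b^2 - 8*b - 3)/(-b^3 + 4*b^2 + 3*b + 1)^2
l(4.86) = -0.21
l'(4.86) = 1.29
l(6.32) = -0.01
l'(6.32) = 0.01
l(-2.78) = 0.02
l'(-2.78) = 0.02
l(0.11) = 0.73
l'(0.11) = -2.03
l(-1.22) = 0.20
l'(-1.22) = 0.43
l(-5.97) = 0.00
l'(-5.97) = 0.00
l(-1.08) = 0.27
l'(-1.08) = 0.67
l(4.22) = 0.10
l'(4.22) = 0.18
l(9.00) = 0.00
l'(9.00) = 0.00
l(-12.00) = 0.00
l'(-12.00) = 0.00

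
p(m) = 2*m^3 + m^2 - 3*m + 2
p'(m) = 6*m^2 + 2*m - 3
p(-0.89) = 4.05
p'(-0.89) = -0.03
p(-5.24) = -242.58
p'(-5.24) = 151.27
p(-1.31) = 3.15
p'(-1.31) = 4.68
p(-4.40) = -135.81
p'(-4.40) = 104.36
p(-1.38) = 2.79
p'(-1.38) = 5.67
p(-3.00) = -34.00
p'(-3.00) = 45.00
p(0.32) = 1.21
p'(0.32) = -1.75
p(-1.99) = -3.83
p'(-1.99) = 16.78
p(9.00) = 1514.00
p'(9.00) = 501.00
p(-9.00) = -1348.00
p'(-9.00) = 465.00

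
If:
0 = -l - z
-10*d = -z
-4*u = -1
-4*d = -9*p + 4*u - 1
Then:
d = z/10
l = -z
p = 2*z/45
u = 1/4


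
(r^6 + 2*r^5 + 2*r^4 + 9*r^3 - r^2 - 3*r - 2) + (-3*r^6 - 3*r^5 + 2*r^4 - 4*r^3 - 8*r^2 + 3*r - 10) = -2*r^6 - r^5 + 4*r^4 + 5*r^3 - 9*r^2 - 12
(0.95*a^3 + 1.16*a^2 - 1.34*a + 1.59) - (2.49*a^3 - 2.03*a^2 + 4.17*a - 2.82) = -1.54*a^3 + 3.19*a^2 - 5.51*a + 4.41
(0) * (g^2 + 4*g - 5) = 0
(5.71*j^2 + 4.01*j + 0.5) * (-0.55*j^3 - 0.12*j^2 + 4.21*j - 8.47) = -3.1405*j^5 - 2.8907*j^4 + 23.2829*j^3 - 31.5416*j^2 - 31.8597*j - 4.235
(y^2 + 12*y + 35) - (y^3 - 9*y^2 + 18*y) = -y^3 + 10*y^2 - 6*y + 35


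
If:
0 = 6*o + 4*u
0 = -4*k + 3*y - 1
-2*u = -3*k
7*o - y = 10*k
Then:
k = -1/55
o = 1/55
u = -3/110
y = 17/55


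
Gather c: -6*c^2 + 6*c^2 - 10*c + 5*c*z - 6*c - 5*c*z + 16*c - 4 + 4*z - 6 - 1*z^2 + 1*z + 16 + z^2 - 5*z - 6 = 0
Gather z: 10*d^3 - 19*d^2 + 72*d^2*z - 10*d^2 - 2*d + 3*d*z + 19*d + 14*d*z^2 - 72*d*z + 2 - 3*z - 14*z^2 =10*d^3 - 29*d^2 + 17*d + z^2*(14*d - 14) + z*(72*d^2 - 69*d - 3) + 2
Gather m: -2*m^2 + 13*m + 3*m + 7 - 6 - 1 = -2*m^2 + 16*m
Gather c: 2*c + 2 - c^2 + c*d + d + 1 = -c^2 + c*(d + 2) + d + 3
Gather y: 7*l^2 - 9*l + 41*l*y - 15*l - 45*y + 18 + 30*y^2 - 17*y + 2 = 7*l^2 - 24*l + 30*y^2 + y*(41*l - 62) + 20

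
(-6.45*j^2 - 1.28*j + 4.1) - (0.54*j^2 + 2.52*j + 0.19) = -6.99*j^2 - 3.8*j + 3.91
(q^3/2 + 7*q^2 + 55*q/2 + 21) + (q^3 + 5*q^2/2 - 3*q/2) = 3*q^3/2 + 19*q^2/2 + 26*q + 21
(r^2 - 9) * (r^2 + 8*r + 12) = r^4 + 8*r^3 + 3*r^2 - 72*r - 108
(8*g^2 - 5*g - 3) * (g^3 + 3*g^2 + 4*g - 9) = 8*g^5 + 19*g^4 + 14*g^3 - 101*g^2 + 33*g + 27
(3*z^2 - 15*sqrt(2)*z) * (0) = 0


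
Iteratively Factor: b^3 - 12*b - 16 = (b + 2)*(b^2 - 2*b - 8) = (b + 2)^2*(b - 4)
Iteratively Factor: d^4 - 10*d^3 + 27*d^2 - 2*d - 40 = (d - 2)*(d^3 - 8*d^2 + 11*d + 20) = (d - 2)*(d + 1)*(d^2 - 9*d + 20) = (d - 5)*(d - 2)*(d + 1)*(d - 4)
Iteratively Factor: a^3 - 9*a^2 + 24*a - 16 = (a - 4)*(a^2 - 5*a + 4) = (a - 4)*(a - 1)*(a - 4)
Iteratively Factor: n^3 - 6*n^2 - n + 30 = (n - 3)*(n^2 - 3*n - 10) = (n - 5)*(n - 3)*(n + 2)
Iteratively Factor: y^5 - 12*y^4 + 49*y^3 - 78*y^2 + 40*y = (y - 4)*(y^4 - 8*y^3 + 17*y^2 - 10*y) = (y - 4)*(y - 1)*(y^3 - 7*y^2 + 10*y) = y*(y - 4)*(y - 1)*(y^2 - 7*y + 10) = y*(y - 4)*(y - 2)*(y - 1)*(y - 5)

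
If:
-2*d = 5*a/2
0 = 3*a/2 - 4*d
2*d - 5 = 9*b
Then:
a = 0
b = -5/9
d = 0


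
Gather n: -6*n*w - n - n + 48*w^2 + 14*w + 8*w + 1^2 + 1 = n*(-6*w - 2) + 48*w^2 + 22*w + 2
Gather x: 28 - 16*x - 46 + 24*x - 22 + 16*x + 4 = 24*x - 36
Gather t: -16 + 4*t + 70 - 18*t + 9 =63 - 14*t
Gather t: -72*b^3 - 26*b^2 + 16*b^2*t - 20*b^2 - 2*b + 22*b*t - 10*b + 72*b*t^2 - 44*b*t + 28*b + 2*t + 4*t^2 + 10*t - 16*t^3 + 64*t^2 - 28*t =-72*b^3 - 46*b^2 + 16*b - 16*t^3 + t^2*(72*b + 68) + t*(16*b^2 - 22*b - 16)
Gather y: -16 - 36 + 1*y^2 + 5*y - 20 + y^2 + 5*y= 2*y^2 + 10*y - 72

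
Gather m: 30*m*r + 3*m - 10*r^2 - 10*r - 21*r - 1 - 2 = m*(30*r + 3) - 10*r^2 - 31*r - 3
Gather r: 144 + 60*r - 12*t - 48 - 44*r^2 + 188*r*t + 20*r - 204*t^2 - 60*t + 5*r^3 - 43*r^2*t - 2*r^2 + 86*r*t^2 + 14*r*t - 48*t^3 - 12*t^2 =5*r^3 + r^2*(-43*t - 46) + r*(86*t^2 + 202*t + 80) - 48*t^3 - 216*t^2 - 72*t + 96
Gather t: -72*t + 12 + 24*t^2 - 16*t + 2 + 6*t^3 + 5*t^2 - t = 6*t^3 + 29*t^2 - 89*t + 14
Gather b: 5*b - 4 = 5*b - 4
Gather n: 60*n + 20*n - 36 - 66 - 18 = 80*n - 120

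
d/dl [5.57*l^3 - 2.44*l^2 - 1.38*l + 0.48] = 16.71*l^2 - 4.88*l - 1.38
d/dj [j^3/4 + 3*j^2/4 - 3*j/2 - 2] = 3*j^2/4 + 3*j/2 - 3/2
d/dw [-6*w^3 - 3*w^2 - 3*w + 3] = -18*w^2 - 6*w - 3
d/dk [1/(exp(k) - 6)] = -exp(k)/(exp(k) - 6)^2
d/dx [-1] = 0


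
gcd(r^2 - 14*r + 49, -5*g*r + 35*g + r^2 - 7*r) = r - 7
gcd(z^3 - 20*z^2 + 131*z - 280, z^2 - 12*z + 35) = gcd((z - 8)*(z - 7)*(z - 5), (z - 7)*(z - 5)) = z^2 - 12*z + 35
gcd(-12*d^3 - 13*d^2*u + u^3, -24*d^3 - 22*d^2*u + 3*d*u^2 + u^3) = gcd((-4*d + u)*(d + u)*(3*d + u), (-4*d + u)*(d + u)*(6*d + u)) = -4*d^2 - 3*d*u + u^2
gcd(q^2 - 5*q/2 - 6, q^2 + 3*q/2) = q + 3/2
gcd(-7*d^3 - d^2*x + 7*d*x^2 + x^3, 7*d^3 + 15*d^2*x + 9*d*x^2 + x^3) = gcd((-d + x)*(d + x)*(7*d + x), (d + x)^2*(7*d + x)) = 7*d^2 + 8*d*x + x^2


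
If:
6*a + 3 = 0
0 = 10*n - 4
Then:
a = -1/2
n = 2/5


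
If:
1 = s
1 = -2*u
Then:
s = 1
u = -1/2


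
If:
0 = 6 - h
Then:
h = 6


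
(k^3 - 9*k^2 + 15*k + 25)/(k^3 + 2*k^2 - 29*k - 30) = (k - 5)/(k + 6)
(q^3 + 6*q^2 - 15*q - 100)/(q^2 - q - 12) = (q^2 + 10*q + 25)/(q + 3)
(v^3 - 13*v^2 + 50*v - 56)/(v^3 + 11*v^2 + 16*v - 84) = (v^2 - 11*v + 28)/(v^2 + 13*v + 42)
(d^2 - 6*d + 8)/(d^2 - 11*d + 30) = (d^2 - 6*d + 8)/(d^2 - 11*d + 30)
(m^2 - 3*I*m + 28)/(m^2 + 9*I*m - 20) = (m - 7*I)/(m + 5*I)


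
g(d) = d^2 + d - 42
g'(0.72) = 2.44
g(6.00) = 0.00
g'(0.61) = 2.22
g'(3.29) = 7.58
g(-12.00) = 90.00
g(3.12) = -29.15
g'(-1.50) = -2.00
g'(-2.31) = -3.62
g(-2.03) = -39.91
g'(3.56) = 8.12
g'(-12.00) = -23.00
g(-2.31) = -38.97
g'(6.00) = 13.00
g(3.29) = -27.89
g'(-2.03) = -3.06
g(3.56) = -25.77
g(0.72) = -40.76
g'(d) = 2*d + 1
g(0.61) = -41.02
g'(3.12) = 7.24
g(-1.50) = -41.25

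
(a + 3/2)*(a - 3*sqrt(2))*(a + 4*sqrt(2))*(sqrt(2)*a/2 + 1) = sqrt(2)*a^4/2 + 3*sqrt(2)*a^3/4 + 2*a^3 - 11*sqrt(2)*a^2 + 3*a^2 - 24*a - 33*sqrt(2)*a/2 - 36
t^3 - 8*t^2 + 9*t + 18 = (t - 6)*(t - 3)*(t + 1)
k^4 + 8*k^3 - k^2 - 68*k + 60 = (k - 2)*(k - 1)*(k + 5)*(k + 6)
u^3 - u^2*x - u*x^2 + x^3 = (-u + x)^2*(u + x)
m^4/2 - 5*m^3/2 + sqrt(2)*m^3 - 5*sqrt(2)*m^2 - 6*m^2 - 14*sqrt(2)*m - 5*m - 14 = (m/2 + 1)*(m - 7)*(m + sqrt(2))^2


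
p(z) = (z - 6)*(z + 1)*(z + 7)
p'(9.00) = 238.00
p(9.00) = 480.00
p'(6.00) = 91.00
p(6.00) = 0.00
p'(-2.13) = -35.91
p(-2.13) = 44.74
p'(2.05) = -20.19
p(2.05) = -109.03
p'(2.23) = -17.16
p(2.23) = -112.39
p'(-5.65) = 32.17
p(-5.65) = 73.13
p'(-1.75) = -38.81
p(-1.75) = 30.52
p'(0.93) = -34.69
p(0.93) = -77.60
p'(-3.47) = -18.76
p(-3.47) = 82.57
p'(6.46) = 110.03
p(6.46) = 46.19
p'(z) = (z - 6)*(z + 1) + (z - 6)*(z + 7) + (z + 1)*(z + 7) = 3*z^2 + 4*z - 41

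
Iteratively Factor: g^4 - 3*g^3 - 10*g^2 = (g)*(g^3 - 3*g^2 - 10*g) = g^2*(g^2 - 3*g - 10) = g^2*(g + 2)*(g - 5)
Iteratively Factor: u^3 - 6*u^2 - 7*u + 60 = (u - 4)*(u^2 - 2*u - 15) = (u - 4)*(u + 3)*(u - 5)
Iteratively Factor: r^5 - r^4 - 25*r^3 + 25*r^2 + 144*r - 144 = (r - 3)*(r^4 + 2*r^3 - 19*r^2 - 32*r + 48) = (r - 4)*(r - 3)*(r^3 + 6*r^2 + 5*r - 12) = (r - 4)*(r - 3)*(r - 1)*(r^2 + 7*r + 12) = (r - 4)*(r - 3)*(r - 1)*(r + 4)*(r + 3)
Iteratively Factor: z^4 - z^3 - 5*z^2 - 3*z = (z)*(z^3 - z^2 - 5*z - 3) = z*(z + 1)*(z^2 - 2*z - 3) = z*(z + 1)^2*(z - 3)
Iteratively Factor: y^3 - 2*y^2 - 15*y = (y - 5)*(y^2 + 3*y) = (y - 5)*(y + 3)*(y)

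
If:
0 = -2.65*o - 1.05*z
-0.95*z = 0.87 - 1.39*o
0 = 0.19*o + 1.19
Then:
No Solution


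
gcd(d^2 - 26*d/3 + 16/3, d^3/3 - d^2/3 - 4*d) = 1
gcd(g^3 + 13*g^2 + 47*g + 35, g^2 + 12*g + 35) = g^2 + 12*g + 35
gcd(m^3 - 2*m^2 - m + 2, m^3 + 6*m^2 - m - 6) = m^2 - 1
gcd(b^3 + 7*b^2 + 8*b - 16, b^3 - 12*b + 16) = b + 4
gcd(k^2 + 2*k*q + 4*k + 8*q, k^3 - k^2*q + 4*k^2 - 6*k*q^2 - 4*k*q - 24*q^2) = k^2 + 2*k*q + 4*k + 8*q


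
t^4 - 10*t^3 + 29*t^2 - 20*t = t*(t - 5)*(t - 4)*(t - 1)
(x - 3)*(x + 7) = x^2 + 4*x - 21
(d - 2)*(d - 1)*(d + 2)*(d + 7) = d^4 + 6*d^3 - 11*d^2 - 24*d + 28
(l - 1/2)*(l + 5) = l^2 + 9*l/2 - 5/2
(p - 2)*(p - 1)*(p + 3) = p^3 - 7*p + 6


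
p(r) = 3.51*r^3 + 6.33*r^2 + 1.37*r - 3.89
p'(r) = 10.53*r^2 + 12.66*r + 1.37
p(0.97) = 6.60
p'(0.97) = 23.56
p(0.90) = 5.03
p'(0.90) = 21.29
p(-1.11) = -2.41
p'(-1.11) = 0.29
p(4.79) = 533.67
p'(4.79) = 303.61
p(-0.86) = -2.62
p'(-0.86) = -1.73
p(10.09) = 4260.00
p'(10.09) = 1201.15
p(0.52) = -0.97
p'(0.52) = 10.80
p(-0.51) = -3.41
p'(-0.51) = -2.35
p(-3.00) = -45.80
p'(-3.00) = 58.16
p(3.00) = 151.96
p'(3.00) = 134.12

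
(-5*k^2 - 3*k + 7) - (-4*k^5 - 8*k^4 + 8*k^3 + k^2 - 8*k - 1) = 4*k^5 + 8*k^4 - 8*k^3 - 6*k^2 + 5*k + 8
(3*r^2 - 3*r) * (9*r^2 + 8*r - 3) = 27*r^4 - 3*r^3 - 33*r^2 + 9*r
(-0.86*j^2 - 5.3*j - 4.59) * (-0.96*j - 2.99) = 0.8256*j^3 + 7.6594*j^2 + 20.2534*j + 13.7241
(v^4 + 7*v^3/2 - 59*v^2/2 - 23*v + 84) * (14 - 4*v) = -4*v^5 + 167*v^3 - 321*v^2 - 658*v + 1176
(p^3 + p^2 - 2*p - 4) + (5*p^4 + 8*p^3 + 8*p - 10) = 5*p^4 + 9*p^3 + p^2 + 6*p - 14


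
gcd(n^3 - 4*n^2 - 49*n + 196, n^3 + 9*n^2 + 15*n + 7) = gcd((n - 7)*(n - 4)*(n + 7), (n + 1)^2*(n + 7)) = n + 7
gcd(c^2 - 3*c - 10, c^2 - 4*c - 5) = c - 5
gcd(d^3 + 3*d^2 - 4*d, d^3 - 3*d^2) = d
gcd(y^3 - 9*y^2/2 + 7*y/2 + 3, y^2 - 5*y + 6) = y^2 - 5*y + 6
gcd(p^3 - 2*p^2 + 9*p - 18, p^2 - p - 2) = p - 2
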